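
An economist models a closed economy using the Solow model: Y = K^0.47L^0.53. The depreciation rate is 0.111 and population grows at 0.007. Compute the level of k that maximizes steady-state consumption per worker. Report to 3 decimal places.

Capital per worker breaks even when investment replaces (n + δ)·k; here n + δ = 0.118.
Maximizing c = f(k) − (n+δ)·k gives f'(k) = n+δ, i.e. 0.47·k^(0.47−1) = 0.118, so k_gold = (0.47/0.118)^(1/0.53) ≈ 13.5670.

k_gold ≈ 13.567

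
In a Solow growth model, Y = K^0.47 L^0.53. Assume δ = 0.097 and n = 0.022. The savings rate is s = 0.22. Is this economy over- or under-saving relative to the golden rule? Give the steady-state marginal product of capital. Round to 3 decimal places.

under-saving; MPK ≈ 0.254

Break-even investment rate: n + δ = 0.022 + 0.097 = 0.119.
Steady-state k*: s·k^0.47 = 0.119·k gives k* = (0.22/0.119)^(1/0.53) ≈ 3.1882.
MPK = 0.47·3.1882^(-0.53) ≈ 0.2542.
MPK > n+δ = 0.119, so the economy is dynamically efficient (under-saving).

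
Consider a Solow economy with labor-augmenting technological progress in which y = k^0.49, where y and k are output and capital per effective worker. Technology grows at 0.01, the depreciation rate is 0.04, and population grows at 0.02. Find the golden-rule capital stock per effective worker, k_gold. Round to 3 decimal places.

k_gold ≈ 45.400

The effective depreciation rate is n + g + δ = 0.02 + 0.01 + 0.04 = 0.07.
At the golden rule the marginal product of capital equals n+g+δ: 0.49·k^(0.49−1) = 0.07. Solving, k_gold = (0.49/0.07)^(1/0.51) ≈ 45.3999.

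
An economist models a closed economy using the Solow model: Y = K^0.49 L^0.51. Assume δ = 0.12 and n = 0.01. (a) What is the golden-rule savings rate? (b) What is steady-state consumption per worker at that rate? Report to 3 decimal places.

(a) s_gold = 0.490; (b) c_gold ≈ 1.825

Capital per worker breaks even when investment replaces (n + δ)·k; here n + δ = 0.13.
For Cobb-Douglas, s_gold equals capital's share: s_gold = 0.49.
At the golden rule the marginal product of capital equals n+δ: 0.49·k^(0.49−1) = 0.13. Solving, k_gold = (0.49/0.13)^(1/0.51) ≈ 13.4868.
y_gold = 13.4868^0.49 ≈ 3.5781; c_gold = (1−0.49)·y_gold ≈ 1.8248.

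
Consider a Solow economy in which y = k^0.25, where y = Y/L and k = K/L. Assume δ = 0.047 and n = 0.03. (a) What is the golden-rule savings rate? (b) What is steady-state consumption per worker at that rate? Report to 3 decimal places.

Break-even investment rate: n + δ = 0.03 + 0.047 = 0.077.
For Cobb-Douglas, s_gold equals capital's share: s_gold = 0.25.
Maximizing c = f(k) − (n+δ)·k gives f'(k) = n+δ, i.e. 0.25·k^(0.25−1) = 0.077, so k_gold = (0.25/0.077)^(1/0.75) ≈ 4.8076.
y_gold = 4.8076^0.25 ≈ 1.4808; c_gold = (1−0.25)·y_gold ≈ 1.1106.

(a) s_gold = 0.250; (b) c_gold ≈ 1.111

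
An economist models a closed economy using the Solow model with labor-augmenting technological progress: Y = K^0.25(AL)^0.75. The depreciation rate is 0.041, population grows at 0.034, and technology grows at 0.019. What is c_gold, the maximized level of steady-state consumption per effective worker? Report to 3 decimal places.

c_gold ≈ 1.039

Capital per effective worker breaks even when investment replaces (n + g + δ)·k; here n + g + δ = 0.094.
At the golden rule the marginal product of capital equals n+g+δ: 0.25·k^(0.25−1) = 0.094. Solving, k_gold = (0.25/0.094)^(1/0.75) ≈ 3.6848.
y_gold = 3.6848^0.25 ≈ 1.3855.
c_gold = y_gold − (n+g+δ)·k_gold = 1.3855 − 0.094·3.6848 ≈ 1.0391.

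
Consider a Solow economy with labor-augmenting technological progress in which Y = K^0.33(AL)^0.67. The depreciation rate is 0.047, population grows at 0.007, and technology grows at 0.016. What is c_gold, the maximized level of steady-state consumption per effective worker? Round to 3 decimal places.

The effective depreciation rate is n + g + δ = 0.007 + 0.016 + 0.047 = 0.07.
At the golden rule the marginal product of capital equals n+g+δ: 0.33·k^(0.33−1) = 0.07. Solving, k_gold = (0.33/0.07)^(1/0.67) ≈ 10.1181.
y_gold = 10.1181^0.33 ≈ 2.1463.
c_gold = y_gold − (n+g+δ)·k_gold = 2.1463 − 0.07·10.1181 ≈ 1.4380.

c_gold ≈ 1.438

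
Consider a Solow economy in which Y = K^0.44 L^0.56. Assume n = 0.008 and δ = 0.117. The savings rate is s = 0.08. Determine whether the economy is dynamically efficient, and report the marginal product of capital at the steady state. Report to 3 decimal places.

Break-even investment rate: n + δ = 0.008 + 0.117 = 0.125.
Steady-state k*: s·k^0.44 = 0.125·k gives k* = (0.08/0.125)^(1/0.56) ≈ 0.4507.
MPK = 0.44·0.4507^(-0.56) ≈ 0.6875.
MPK > n+δ = 0.125, so the economy is dynamically efficient (under-saving).

dynamically efficient; MPK ≈ 0.688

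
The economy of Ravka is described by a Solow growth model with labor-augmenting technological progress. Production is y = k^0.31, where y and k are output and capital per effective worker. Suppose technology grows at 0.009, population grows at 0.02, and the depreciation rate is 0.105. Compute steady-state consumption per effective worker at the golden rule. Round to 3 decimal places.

Break-even investment rate: n + g + δ = 0.02 + 0.009 + 0.105 = 0.134.
At the golden rule the marginal product of capital equals n+g+δ: 0.31·k^(0.31−1) = 0.134. Solving, k_gold = (0.31/0.134)^(1/0.69) ≈ 3.3722.
y_gold = 3.3722^0.31 ≈ 1.4576.
c_gold = y_gold − (n+g+δ)·k_gold = 1.4576 − 0.134·3.3722 ≈ 1.0058.

c_gold ≈ 1.006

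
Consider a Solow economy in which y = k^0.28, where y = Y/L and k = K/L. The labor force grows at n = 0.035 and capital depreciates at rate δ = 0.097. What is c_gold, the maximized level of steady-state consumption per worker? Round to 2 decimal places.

The effective depreciation rate is n + δ = 0.035 + 0.097 = 0.132.
Golden rule sets MPK = n+δ: 0.28·k^(0.28−1) = 0.132, so k_gold = (0.28/0.132)^(1/0.72) ≈ 2.8418.
y_gold = 2.8418^0.28 ≈ 1.3397.
c_gold = y_gold − (n+δ)·k_gold = 1.3397 − 0.132·2.8418 ≈ 0.9646.

c_gold ≈ 0.96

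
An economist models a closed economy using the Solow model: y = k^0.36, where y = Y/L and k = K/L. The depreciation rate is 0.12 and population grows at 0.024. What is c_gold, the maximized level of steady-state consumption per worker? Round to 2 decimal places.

c_gold ≈ 1.07

Capital per worker breaks even when investment replaces (n + δ)·k; here n + δ = 0.144.
Setting f'(k) = n+δ gives 0.36·k^(0.36−1) = 0.144, hence k_gold = (0.36/0.144)^(1/0.64) ≈ 4.1858.
y_gold = 4.1858^0.36 ≈ 1.6743.
c_gold = y_gold − (n+δ)·k_gold = 1.6743 − 0.144·4.1858 ≈ 1.0716.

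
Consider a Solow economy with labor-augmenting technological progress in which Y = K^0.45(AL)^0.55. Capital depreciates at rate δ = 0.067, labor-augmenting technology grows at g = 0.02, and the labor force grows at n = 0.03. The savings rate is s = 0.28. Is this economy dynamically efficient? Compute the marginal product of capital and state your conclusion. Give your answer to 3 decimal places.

dynamically efficient; MPK ≈ 0.188

The effective depreciation rate is n + g + δ = 0.03 + 0.02 + 0.067 = 0.117.
Steady-state k*: s·k^0.45 = 0.117·k gives k* = (0.28/0.117)^(1/0.55) ≈ 4.8870.
MPK = 0.45·4.8870^(-0.55) ≈ 0.1880.
MPK > n+g+δ = 0.117, so the economy is dynamically efficient (under-saving).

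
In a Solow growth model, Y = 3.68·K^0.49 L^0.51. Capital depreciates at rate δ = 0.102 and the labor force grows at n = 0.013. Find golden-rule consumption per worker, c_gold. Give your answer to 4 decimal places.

Capital per worker breaks even when investment replaces (n + δ)·k; here n + δ = 0.115.
At the golden rule the marginal product of capital equals n+δ: 0.49·3.68·k^(0.49−1) = 0.115. Solving, k_gold = (0.49·3.68/0.115)^(1/0.51) ≈ 220.7068.
y_gold = 3.68·220.7068^0.49 ≈ 51.7985.
c_gold = y_gold − (n+δ)·k_gold = 51.7985 − 0.115·220.7068 ≈ 26.4173.

c_gold ≈ 26.4173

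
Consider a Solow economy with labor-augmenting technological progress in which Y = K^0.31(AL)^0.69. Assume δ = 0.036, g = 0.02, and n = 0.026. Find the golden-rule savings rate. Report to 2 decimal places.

The effective depreciation rate is n + g + δ = 0.026 + 0.02 + 0.036 = 0.082.
At the golden rule MPK = n+g+δ, and in any Cobb-Douglas steady state s = (n+g+δ)·k/y = MPK·k/y = capital's share 0.31.

s_gold = 0.31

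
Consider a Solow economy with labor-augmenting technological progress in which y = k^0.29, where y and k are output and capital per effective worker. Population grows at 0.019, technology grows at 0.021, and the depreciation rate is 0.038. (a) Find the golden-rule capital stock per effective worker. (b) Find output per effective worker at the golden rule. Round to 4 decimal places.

(a) k_gold ≈ 6.3569; (b) y_gold ≈ 1.7098

Capital per effective worker breaks even when investment replaces (n + g + δ)·k; here n + g + δ = 0.078.
Golden rule sets MPK = n+g+δ: 0.29·k^(0.29−1) = 0.078, so k_gold = (0.29/0.078)^(1/0.71) ≈ 6.3569.
y_gold = 6.3569^0.29 ≈ 1.7098.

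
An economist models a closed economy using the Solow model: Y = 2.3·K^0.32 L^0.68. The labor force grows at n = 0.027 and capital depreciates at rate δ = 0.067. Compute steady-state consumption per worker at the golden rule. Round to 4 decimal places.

c_gold ≈ 4.1193

n + δ = 0.027 + 0.067 = 0.094.
Maximizing c = f(k) − (n+δ)·k gives f'(k) = n+δ, i.e. 0.32·2.3·k^(0.32−1) = 0.094, so k_gold = (0.32·2.3/0.094)^(1/0.68) ≈ 20.6224.
y_gold = 2.3·20.6224^0.32 ≈ 6.0578.
c_gold = y_gold − (n+δ)·k_gold = 6.0578 − 0.094·20.6224 ≈ 4.1193.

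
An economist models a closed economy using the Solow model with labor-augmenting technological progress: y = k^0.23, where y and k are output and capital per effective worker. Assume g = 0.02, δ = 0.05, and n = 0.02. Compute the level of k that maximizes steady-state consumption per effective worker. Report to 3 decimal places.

k_gold ≈ 3.382

The effective depreciation rate is n + g + δ = 0.02 + 0.02 + 0.05 = 0.09.
Setting f'(k) = n+g+δ gives 0.23·k^(0.23−1) = 0.09, hence k_gold = (0.23/0.09)^(1/0.77) ≈ 3.3822.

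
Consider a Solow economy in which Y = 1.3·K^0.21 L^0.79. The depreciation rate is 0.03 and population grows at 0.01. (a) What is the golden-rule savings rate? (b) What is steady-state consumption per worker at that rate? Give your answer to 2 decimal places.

The effective depreciation rate is n + δ = 0.01 + 0.03 = 0.04.
For Cobb-Douglas, s_gold equals capital's share: s_gold = 0.21.
Golden rule sets MPK = n+δ: 0.21·1.3·k^(0.21−1) = 0.04, so k_gold = (0.21·1.3/0.04)^(1/0.79) ≈ 11.3717.
y_gold = 1.3·11.3717^0.21 ≈ 2.1660; c_gold = (1−0.21)·y_gold ≈ 1.7112.

(a) s_gold = 0.21; (b) c_gold ≈ 1.71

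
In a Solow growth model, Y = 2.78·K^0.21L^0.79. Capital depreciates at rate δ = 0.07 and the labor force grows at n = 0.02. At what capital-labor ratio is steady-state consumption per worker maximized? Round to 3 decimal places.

k_gold ≈ 10.663

n + δ = 0.02 + 0.07 = 0.09.
At the golden rule the marginal product of capital equals n+δ: 0.21·2.78·k^(0.21−1) = 0.09. Solving, k_gold = (0.21·2.78/0.09)^(1/0.79) ≈ 10.6629.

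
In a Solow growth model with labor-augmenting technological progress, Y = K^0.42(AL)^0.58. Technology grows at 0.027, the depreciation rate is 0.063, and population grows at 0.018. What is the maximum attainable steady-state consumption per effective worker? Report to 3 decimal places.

Capital per effective worker breaks even when investment replaces (n + g + δ)·k; here n + g + δ = 0.108.
Maximizing c = f(k) − (n+g+δ)·k gives f'(k) = n+g+δ, i.e. 0.42·k^(0.42−1) = 0.108, so k_gold = (0.42/0.108)^(1/0.58) ≈ 10.3978.
y_gold = 10.3978^0.42 ≈ 2.6737.
c_gold = y_gold − (n+g+δ)·k_gold = 2.6737 − 0.108·10.3978 ≈ 1.5508.

c_gold ≈ 1.551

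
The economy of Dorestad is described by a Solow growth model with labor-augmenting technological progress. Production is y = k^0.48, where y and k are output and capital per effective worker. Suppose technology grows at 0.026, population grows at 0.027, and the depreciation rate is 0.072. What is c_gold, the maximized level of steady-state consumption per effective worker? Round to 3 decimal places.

c_gold ≈ 1.800

n + g + δ = 0.027 + 0.026 + 0.072 = 0.125.
Maximizing c = f(k) − (n+g+δ)·k gives f'(k) = n+g+δ, i.e. 0.48·k^(0.48−1) = 0.125, so k_gold = (0.48/0.125)^(1/0.52) ≈ 13.2958.
y_gold = 13.2958^0.48 ≈ 3.4624.
c_gold = y_gold − (n+g+δ)·k_gold = 3.4624 − 0.125·13.2958 ≈ 1.8005.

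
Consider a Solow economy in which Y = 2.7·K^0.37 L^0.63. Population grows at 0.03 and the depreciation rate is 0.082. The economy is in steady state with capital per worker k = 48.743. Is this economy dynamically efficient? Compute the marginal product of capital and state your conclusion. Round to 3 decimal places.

Break-even investment rate: n + δ = 0.03 + 0.082 = 0.112.
MPK = 0.37·2.7·k^(0.37−1) = 0.37·2.7·48.743^(-0.63) ≈ 0.0863.
MPK < 0.112, so the economy is dynamically inefficient (over-saving).

dynamically inefficient; MPK ≈ 0.086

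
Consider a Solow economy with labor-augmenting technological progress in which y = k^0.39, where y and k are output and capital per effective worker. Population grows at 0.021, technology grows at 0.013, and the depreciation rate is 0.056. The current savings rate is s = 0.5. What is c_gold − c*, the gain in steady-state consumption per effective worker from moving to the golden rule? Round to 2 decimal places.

n + g + δ = 0.021 + 0.013 + 0.056 = 0.09.
Current steady state (s = 0.5): k* = (0.5/0.09)^(1/0.61) ≈ 16.6289, y* = 16.6289^0.39 ≈ 2.9932, c* = (1−0.5)·2.9932 ≈ 1.4966.
Golden rule sets MPK = n+g+δ: 0.39·k^(0.39−1) = 0.09, so k_gold = (0.39/0.09)^(1/0.61) ≈ 11.0655.
y_gold = 11.0655^0.39 ≈ 2.5536, c_gold = y_gold − 0.09·k_gold ≈ 1.5577.
Gain: Δc = 1.5577 − 1.4966 ≈ 0.0611.

Δc ≈ 0.06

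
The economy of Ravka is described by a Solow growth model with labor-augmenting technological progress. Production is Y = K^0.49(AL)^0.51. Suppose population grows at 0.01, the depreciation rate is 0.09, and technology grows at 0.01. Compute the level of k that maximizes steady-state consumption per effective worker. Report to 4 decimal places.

k_gold ≈ 18.7139

n + g + δ = 0.01 + 0.01 + 0.09 = 0.11.
Golden rule sets MPK = n+g+δ: 0.49·k^(0.49−1) = 0.11, so k_gold = (0.49/0.11)^(1/0.51) ≈ 18.7139.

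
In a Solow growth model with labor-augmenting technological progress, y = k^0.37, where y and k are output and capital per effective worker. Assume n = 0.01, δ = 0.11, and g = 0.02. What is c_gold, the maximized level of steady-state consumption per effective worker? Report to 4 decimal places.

c_gold ≈ 1.1149

n + g + δ = 0.01 + 0.02 + 0.11 = 0.14.
Setting f'(k) = n+g+δ gives 0.37·k^(0.37−1) = 0.14, hence k_gold = (0.37/0.14)^(1/0.63) ≈ 4.6769.
y_gold = 4.6769^0.37 ≈ 1.7696.
c_gold = y_gold − (n+g+δ)·k_gold = 1.7696 − 0.14·4.6769 ≈ 1.1149.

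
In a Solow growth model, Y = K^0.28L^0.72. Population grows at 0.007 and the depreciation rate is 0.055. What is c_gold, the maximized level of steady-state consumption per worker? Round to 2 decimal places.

c_gold ≈ 1.29

The effective depreciation rate is n + δ = 0.007 + 0.055 = 0.062.
Maximizing c = f(k) − (n+δ)·k gives f'(k) = n+δ, i.e. 0.28·k^(0.28−1) = 0.062, so k_gold = (0.28/0.062)^(1/0.72) ≈ 8.1170.
y_gold = 8.1170^0.28 ≈ 1.7973.
c_gold = y_gold − (n+δ)·k_gold = 1.7973 − 0.062·8.1170 ≈ 1.2941.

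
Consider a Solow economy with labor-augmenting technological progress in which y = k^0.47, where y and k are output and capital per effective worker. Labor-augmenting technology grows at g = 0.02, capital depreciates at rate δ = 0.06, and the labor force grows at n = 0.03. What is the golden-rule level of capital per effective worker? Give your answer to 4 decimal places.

k_gold ≈ 15.4885

Break-even investment rate: n + g + δ = 0.03 + 0.02 + 0.06 = 0.11.
At the golden rule the marginal product of capital equals n+g+δ: 0.47·k^(0.47−1) = 0.11. Solving, k_gold = (0.47/0.11)^(1/0.53) ≈ 15.4885.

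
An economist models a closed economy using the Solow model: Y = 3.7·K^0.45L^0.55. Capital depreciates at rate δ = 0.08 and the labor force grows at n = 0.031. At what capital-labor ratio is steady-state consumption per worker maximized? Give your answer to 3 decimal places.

k_gold ≈ 137.514

Break-even investment rate: n + δ = 0.031 + 0.08 = 0.111.
Golden rule sets MPK = n+δ: 0.45·3.7·k^(0.45−1) = 0.111, so k_gold = (0.45·3.7/0.111)^(1/0.55) ≈ 137.5143.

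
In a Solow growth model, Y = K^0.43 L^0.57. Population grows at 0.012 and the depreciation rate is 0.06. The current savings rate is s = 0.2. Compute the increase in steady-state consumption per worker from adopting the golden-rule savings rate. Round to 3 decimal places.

Break-even investment rate: n + δ = 0.012 + 0.06 = 0.072.
Current steady state (s = 0.2): k* = (0.2/0.072)^(1/0.57) ≈ 6.0037, y* = 6.0037^0.43 ≈ 2.1613, c* = (1−0.2)·2.1613 ≈ 1.7291.
Maximizing c = f(k) − (n+δ)·k gives f'(k) = n+δ, i.e. 0.43·k^(0.43−1) = 0.072, so k_gold = (0.43/0.072)^(1/0.57) ≈ 22.9955.
y_gold = 22.9955^0.43 ≈ 3.8504, c_gold = y_gold − 0.072·k_gold ≈ 2.1947.
Gain: Δc = 2.1947 − 1.7291 ≈ 0.4657.

Δc ≈ 0.466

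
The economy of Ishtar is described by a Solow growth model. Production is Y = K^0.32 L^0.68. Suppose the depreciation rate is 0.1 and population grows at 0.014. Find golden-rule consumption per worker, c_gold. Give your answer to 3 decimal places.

The effective depreciation rate is n + δ = 0.014 + 0.1 = 0.114.
Setting f'(k) = n+δ gives 0.32·k^(0.32−1) = 0.114, hence k_gold = (0.32/0.114)^(1/0.68) ≈ 4.5623.
y_gold = 4.5623^0.32 ≈ 1.6253.
c_gold = y_gold − (n+δ)·k_gold = 1.6253 − 0.114·4.5623 ≈ 1.1052.

c_gold ≈ 1.105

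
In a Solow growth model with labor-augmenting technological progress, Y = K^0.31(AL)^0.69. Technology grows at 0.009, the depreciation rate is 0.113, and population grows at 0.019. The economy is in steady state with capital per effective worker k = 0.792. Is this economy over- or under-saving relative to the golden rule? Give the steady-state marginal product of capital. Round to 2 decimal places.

Capital per effective worker breaks even when investment replaces (n + g + δ)·k; here n + g + δ = 0.141.
MPK = 0.31·k^(0.31−1) = 0.31·0.792^(-0.69) ≈ 0.3641.
MPK > 0.141, so the economy is dynamically efficient (under-saving).

under-saving; MPK ≈ 0.36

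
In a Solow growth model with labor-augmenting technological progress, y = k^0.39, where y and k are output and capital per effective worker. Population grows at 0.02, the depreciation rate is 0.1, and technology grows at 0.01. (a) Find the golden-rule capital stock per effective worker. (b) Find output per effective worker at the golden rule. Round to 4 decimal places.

(a) k_gold ≈ 6.0557; (b) y_gold ≈ 2.0186

Capital per effective worker breaks even when investment replaces (n + g + δ)·k; here n + g + δ = 0.13.
Golden rule sets MPK = n+g+δ: 0.39·k^(0.39−1) = 0.13, so k_gold = (0.39/0.13)^(1/0.61) ≈ 6.0557.
y_gold = 6.0557^0.39 ≈ 2.0186.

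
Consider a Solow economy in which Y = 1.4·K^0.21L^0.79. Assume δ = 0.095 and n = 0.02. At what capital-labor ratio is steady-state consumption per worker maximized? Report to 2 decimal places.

k_gold ≈ 3.28

n + δ = 0.02 + 0.095 = 0.115.
Maximizing c = f(k) − (n+δ)·k gives f'(k) = n+δ, i.e. 0.21·1.4·k^(0.21−1) = 0.115, so k_gold = (0.21·1.4/0.115)^(1/0.79) ≈ 3.2810.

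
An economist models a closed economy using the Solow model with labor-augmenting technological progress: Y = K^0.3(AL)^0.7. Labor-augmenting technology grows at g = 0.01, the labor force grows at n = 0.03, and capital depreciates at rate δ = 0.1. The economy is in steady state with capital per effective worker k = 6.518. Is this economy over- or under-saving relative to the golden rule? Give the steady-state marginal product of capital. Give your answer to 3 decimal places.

over-saving; MPK ≈ 0.081

Capital per effective worker breaks even when investment replaces (n + g + δ)·k; here n + g + δ = 0.14.
MPK = 0.3·k^(0.3−1) = 0.3·6.518^(-0.7) ≈ 0.0808.
MPK < 0.14, so the economy is dynamically inefficient (over-saving).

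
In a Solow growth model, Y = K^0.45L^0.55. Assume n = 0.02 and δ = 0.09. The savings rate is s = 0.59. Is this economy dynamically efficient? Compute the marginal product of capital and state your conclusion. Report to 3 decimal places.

Break-even investment rate: n + δ = 0.02 + 0.09 = 0.11.
Steady-state k*: s·k^0.45 = 0.11·k gives k* = (0.59/0.11)^(1/0.55) ≈ 21.1977.
MPK = 0.45·21.1977^(-0.55) ≈ 0.0839.
MPK < n+δ = 0.11, so the economy is dynamically inefficient (over-saving).

dynamically inefficient; MPK ≈ 0.084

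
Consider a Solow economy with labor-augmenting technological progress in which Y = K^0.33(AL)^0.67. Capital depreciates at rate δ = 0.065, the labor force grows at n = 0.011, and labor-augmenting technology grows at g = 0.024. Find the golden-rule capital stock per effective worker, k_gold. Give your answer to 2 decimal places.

n + g + δ = 0.011 + 0.024 + 0.065 = 0.1.
Setting f'(k) = n+g+δ gives 0.33·k^(0.33−1) = 0.1, hence k_gold = (0.33/0.1)^(1/0.67) ≈ 5.9416.

k_gold ≈ 5.94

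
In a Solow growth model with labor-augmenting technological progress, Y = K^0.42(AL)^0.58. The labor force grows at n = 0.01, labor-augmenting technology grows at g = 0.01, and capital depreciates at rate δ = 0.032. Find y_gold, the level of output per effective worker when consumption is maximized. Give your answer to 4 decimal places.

y_gold ≈ 4.5391

Capital per effective worker breaks even when investment replaces (n + g + δ)·k; here n + g + δ = 0.052.
Maximizing c = f(k) − (n+g+δ)·k gives f'(k) = n+g+δ, i.e. 0.42·k^(0.42−1) = 0.052, so k_gold = (0.42/0.052)^(1/0.58) ≈ 36.6621.
Output: y_gold = k_gold^0.42 = 36.6621^0.42 ≈ 4.5391.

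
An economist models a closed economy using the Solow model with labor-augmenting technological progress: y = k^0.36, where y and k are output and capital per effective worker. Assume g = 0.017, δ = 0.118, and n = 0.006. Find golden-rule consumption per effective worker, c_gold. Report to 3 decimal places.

c_gold ≈ 1.084

n + g + δ = 0.006 + 0.017 + 0.118 = 0.141.
Setting f'(k) = n+g+δ gives 0.36·k^(0.36−1) = 0.141, hence k_gold = (0.36/0.141)^(1/0.64) ≈ 4.3258.
y_gold = 4.3258^0.36 ≈ 1.6943.
c_gold = y_gold − (n+g+δ)·k_gold = 1.6943 − 0.141·4.3258 ≈ 1.0843.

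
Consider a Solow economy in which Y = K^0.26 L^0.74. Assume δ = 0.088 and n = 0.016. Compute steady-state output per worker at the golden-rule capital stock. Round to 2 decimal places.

y_gold ≈ 1.38

The effective depreciation rate is n + δ = 0.016 + 0.088 = 0.104.
Maximizing c = f(k) − (n+δ)·k gives f'(k) = n+δ, i.e. 0.26·k^(0.26−1) = 0.104, so k_gold = (0.26/0.104)^(1/0.74) ≈ 3.4495.
Output: y_gold = k_gold^0.26 = 3.4495^0.26 ≈ 1.3798.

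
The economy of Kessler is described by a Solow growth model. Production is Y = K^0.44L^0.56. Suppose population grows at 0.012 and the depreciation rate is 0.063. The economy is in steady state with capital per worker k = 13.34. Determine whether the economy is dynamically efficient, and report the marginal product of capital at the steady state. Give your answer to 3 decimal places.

dynamically efficient; MPK ≈ 0.103

n + δ = 0.012 + 0.063 = 0.075.
MPK = 0.44·k^(0.44−1) = 0.44·13.34^(-0.56) ≈ 0.1031.
MPK > 0.075, so the economy is dynamically efficient (under-saving).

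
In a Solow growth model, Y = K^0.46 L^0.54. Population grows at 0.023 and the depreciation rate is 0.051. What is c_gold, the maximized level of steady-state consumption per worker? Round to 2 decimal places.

c_gold ≈ 2.56

n + δ = 0.023 + 0.051 = 0.074.
At the golden rule the marginal product of capital equals n+δ: 0.46·k^(0.46−1) = 0.074. Solving, k_gold = (0.46/0.074)^(1/0.54) ≈ 29.4776.
y_gold = 29.4776^0.46 ≈ 4.7421.
c_gold = y_gold − (n+δ)·k_gold = 4.7421 − 0.074·29.4776 ≈ 2.5607.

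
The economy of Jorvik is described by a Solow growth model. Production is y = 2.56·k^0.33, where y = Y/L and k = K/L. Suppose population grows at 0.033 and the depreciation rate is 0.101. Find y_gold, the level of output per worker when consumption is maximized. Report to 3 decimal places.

n + δ = 0.033 + 0.101 = 0.134.
Maximizing c = f(k) − (n+δ)·k gives f'(k) = n+δ, i.e. 0.33·2.56·k^(0.33−1) = 0.134, so k_gold = (0.33·2.56/0.134)^(1/0.67) ≈ 15.6137.
Output: y_gold = 2.56·k_gold^0.33 = 2.56·15.6137^0.33 ≈ 6.3401.

y_gold ≈ 6.340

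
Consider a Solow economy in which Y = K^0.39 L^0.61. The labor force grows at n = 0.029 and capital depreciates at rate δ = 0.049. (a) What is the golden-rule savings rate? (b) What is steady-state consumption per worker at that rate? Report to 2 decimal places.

Capital per worker breaks even when investment replaces (n + δ)·k; here n + δ = 0.078.
For Cobb-Douglas, s_gold equals capital's share: s_gold = 0.39.
Maximizing c = f(k) − (n+δ)·k gives f'(k) = n+δ, i.e. 0.39·k^(0.39−1) = 0.078, so k_gold = (0.39/0.078)^(1/0.61) ≈ 13.9911.
y_gold = 13.9911^0.39 ≈ 2.7982; c_gold = (1−0.39)·y_gold ≈ 1.7069.

(a) s_gold = 0.39; (b) c_gold ≈ 1.71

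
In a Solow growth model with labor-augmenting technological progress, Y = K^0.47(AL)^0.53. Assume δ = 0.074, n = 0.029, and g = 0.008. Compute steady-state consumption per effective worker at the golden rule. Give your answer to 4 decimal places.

c_gold ≈ 1.9059

The effective depreciation rate is n + g + δ = 0.029 + 0.008 + 0.074 = 0.111.
Maximizing c = f(k) − (n+g+δ)·k gives f'(k) = n+g+δ, i.e. 0.47·k^(0.47−1) = 0.111, so k_gold = (0.47/0.111)^(1/0.53) ≈ 15.2263.
y_gold = 15.2263^0.47 ≈ 3.5960.
c_gold = y_gold − (n+g+δ)·k_gold = 3.5960 − 0.111·15.2263 ≈ 1.9059.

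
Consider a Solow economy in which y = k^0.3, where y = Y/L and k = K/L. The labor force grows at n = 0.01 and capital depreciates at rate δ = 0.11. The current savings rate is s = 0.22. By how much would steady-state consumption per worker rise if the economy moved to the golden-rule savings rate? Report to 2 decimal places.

Δc ≈ 0.03

Break-even investment rate: n + δ = 0.01 + 0.11 = 0.12.
Current steady state (s = 0.22): k* = (0.22/0.12)^(1/0.7) ≈ 2.3772, y* = 2.3772^0.3 ≈ 1.2966, c* = (1−0.22)·1.2966 ≈ 1.0114.
Maximizing c = f(k) − (n+δ)·k gives f'(k) = n+δ, i.e. 0.3·k^(0.3−1) = 0.12, so k_gold = (0.3/0.12)^(1/0.7) ≈ 3.7024.
y_gold = 3.7024^0.3 ≈ 1.4810, c_gold = y_gold − 0.12·k_gold ≈ 1.0367.
Gain: Δc = 1.0367 − 1.0114 ≈ 0.0253.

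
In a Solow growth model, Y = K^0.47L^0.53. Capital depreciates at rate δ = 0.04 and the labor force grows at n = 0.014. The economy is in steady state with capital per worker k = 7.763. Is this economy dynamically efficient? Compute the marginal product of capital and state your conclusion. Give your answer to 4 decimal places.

The effective depreciation rate is n + δ = 0.014 + 0.04 = 0.054.
MPK = 0.47·k^(0.47−1) = 0.47·7.763^(-0.53) ≈ 0.1586.
MPK > 0.054, so the economy is dynamically efficient (under-saving).

dynamically efficient; MPK ≈ 0.1586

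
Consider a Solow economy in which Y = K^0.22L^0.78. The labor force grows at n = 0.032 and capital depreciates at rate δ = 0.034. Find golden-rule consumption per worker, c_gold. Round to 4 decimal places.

Break-even investment rate: n + δ = 0.032 + 0.034 = 0.066.
At the golden rule the marginal product of capital equals n+δ: 0.22·k^(0.22−1) = 0.066. Solving, k_gold = (0.22/0.066)^(1/0.78) ≈ 4.6812.
y_gold = 4.6812^0.22 ≈ 1.4044.
c_gold = y_gold − (n+δ)·k_gold = 1.4044 − 0.066·4.6812 ≈ 1.0954.

c_gold ≈ 1.0954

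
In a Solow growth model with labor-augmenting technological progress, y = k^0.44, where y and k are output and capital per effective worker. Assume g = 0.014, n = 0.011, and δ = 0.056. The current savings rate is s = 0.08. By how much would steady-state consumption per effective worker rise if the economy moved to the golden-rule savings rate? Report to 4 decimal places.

Δc ≈ 1.2057

Break-even investment rate: n + g + δ = 0.011 + 0.014 + 0.056 = 0.081.
Current steady state (s = 0.08): k* = (0.08/0.081)^(1/0.56) ≈ 0.9781, y* = 0.9781^0.44 ≈ 0.9903, c* = (1−0.08)·0.9903 ≈ 0.9111.
Setting f'(k) = n+g+δ gives 0.44·k^(0.44−1) = 0.081, hence k_gold = (0.44/0.081)^(1/0.56) ≈ 20.5325.
y_gold = 20.5325^0.44 ≈ 3.7799, c_gold = y_gold − 0.081·k_gold ≈ 2.1167.
Gain: Δc = 2.1167 − 0.9111 ≈ 1.2057.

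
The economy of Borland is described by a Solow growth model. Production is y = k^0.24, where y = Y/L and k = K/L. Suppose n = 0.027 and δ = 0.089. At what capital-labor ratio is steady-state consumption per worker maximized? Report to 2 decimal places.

k_gold ≈ 2.60

The effective depreciation rate is n + δ = 0.027 + 0.089 = 0.116.
Maximizing c = f(k) − (n+δ)·k gives f'(k) = n+δ, i.e. 0.24·k^(0.24−1) = 0.116, so k_gold = (0.24/0.116)^(1/0.76) ≈ 2.6029.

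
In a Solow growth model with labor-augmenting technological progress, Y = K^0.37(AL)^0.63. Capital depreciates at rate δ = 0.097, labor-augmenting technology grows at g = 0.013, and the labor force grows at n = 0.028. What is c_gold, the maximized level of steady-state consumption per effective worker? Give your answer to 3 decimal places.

c_gold ≈ 1.124

Break-even investment rate: n + g + δ = 0.028 + 0.013 + 0.097 = 0.138.
Maximizing c = f(k) − (n+g+δ)·k gives f'(k) = n+g+δ, i.e. 0.37·k^(0.37−1) = 0.138, so k_gold = (0.37/0.138)^(1/0.63) ≈ 4.7849.
y_gold = 4.7849^0.37 ≈ 1.7847.
c_gold = y_gold − (n+g+δ)·k_gold = 1.7847 − 0.138·4.7849 ≈ 1.1243.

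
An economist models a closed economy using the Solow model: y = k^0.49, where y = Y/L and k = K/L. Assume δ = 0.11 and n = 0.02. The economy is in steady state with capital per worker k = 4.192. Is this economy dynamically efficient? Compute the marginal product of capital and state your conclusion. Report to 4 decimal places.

dynamically efficient; MPK ≈ 0.2359

The effective depreciation rate is n + δ = 0.02 + 0.11 = 0.13.
MPK = 0.49·k^(0.49−1) = 0.49·4.192^(-0.51) ≈ 0.2359.
MPK > 0.13, so the economy is dynamically efficient (under-saving).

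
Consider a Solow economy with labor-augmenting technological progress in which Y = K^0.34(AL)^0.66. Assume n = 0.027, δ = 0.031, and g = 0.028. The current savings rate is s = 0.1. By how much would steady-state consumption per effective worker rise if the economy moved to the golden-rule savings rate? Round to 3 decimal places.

Δc ≈ 0.367

The effective depreciation rate is n + g + δ = 0.027 + 0.028 + 0.031 = 0.086.
Current steady state (s = 0.1): k* = (0.1/0.086)^(1/0.66) ≈ 1.2567, y* = 1.2567^0.34 ≈ 1.0808, c* = (1−0.1)·1.0808 ≈ 0.9727.
Maximizing c = f(k) − (n+g+δ)·k gives f'(k) = n+g+δ, i.e. 0.34·k^(0.34−1) = 0.086, so k_gold = (0.34/0.086)^(1/0.66) ≈ 8.0263.
y_gold = 8.0263^0.34 ≈ 2.0302, c_gold = y_gold − 0.086·k_gold ≈ 1.3399.
Gain: Δc = 1.3399 − 0.9727 ≈ 0.3672.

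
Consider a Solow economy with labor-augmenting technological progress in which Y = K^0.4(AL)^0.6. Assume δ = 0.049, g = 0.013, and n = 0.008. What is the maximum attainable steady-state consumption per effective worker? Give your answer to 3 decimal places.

c_gold ≈ 1.918

n + g + δ = 0.008 + 0.013 + 0.049 = 0.07.
Golden rule sets MPK = n+g+δ: 0.4·k^(0.4−1) = 0.07, so k_gold = (0.4/0.07)^(1/0.6) ≈ 18.2643.
y_gold = 18.2643^0.4 ≈ 3.1963.
c_gold = y_gold − (n+g+δ)·k_gold = 3.1963 − 0.07·18.2643 ≈ 1.9178.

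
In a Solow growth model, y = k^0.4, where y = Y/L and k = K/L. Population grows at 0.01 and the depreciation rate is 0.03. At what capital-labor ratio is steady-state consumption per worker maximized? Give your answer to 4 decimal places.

k_gold ≈ 46.4159

The effective depreciation rate is n + δ = 0.01 + 0.03 = 0.04.
Setting f'(k) = n+δ gives 0.4·k^(0.4−1) = 0.04, hence k_gold = (0.4/0.04)^(1/0.6) ≈ 46.4159.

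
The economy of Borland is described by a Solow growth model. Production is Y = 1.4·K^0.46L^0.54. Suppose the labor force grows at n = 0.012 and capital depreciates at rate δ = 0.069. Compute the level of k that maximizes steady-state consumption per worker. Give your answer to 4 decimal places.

k_gold ≈ 46.4953

n + δ = 0.012 + 0.069 = 0.081.
At the golden rule the marginal product of capital equals n+δ: 0.46·1.4·k^(0.46−1) = 0.081. Solving, k_gold = (0.46·1.4/0.081)^(1/0.54) ≈ 46.4953.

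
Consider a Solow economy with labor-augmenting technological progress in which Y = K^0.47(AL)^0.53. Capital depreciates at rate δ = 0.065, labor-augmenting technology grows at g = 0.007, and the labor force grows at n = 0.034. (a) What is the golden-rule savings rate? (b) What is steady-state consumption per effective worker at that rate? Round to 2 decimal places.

(a) s_gold = 0.47; (b) c_gold ≈ 1.99

n + g + δ = 0.034 + 0.007 + 0.065 = 0.106.
For Cobb-Douglas, s_gold equals capital's share: s_gold = 0.47.
Golden rule sets MPK = n+g+δ: 0.47·k^(0.47−1) = 0.106, so k_gold = (0.47/0.106)^(1/0.53) ≈ 16.6097.
y_gold = 16.6097^0.47 ≈ 3.7460; c_gold = (1−0.47)·y_gold ≈ 1.9854.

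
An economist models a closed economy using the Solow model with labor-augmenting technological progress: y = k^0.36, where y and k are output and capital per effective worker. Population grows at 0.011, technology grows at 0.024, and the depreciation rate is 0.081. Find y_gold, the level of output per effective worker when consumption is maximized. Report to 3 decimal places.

The effective depreciation rate is n + g + δ = 0.011 + 0.024 + 0.081 = 0.116.
Maximizing c = f(k) − (n+g+δ)·k gives f'(k) = n+g+δ, i.e. 0.36·k^(0.36−1) = 0.116, so k_gold = (0.36/0.116)^(1/0.64) ≈ 5.8682.
Output: y_gold = k_gold^0.36 = 5.8682^0.36 ≈ 1.8909.

y_gold ≈ 1.891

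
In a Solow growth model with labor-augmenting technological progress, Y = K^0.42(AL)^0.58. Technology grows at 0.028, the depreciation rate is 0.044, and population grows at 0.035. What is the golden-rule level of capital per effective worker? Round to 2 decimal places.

n + g + δ = 0.035 + 0.028 + 0.044 = 0.107.
Golden rule sets MPK = n+g+δ: 0.42·k^(0.42−1) = 0.107, so k_gold = (0.42/0.107)^(1/0.58) ≈ 10.5659.

k_gold ≈ 10.57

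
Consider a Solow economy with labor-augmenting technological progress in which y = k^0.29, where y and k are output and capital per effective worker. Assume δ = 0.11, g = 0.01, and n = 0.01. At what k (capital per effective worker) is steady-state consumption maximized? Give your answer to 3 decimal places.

k_gold ≈ 3.096

Break-even investment rate: n + g + δ = 0.01 + 0.01 + 0.11 = 0.13.
Setting f'(k) = n+g+δ gives 0.29·k^(0.29−1) = 0.13, hence k_gold = (0.29/0.13)^(1/0.71) ≈ 3.0959.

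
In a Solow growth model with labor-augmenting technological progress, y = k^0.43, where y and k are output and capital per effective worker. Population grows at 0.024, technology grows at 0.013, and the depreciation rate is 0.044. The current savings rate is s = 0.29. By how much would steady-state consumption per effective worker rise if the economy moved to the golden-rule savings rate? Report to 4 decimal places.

Break-even investment rate: n + g + δ = 0.024 + 0.013 + 0.044 = 0.081.
Current steady state (s = 0.29): k* = (0.29/0.081)^(1/0.57) ≈ 9.3708, y* = 9.3708^0.43 ≈ 2.6174, c* = (1−0.29)·2.6174 ≈ 1.8583.
Golden rule sets MPK = n+g+δ: 0.43·k^(0.43−1) = 0.081, so k_gold = (0.43/0.081)^(1/0.57) ≈ 18.7025.
y_gold = 18.7025^0.43 ≈ 3.5230, c_gold = y_gold − 0.081·k_gold ≈ 2.0081.
Gain: Δc = 2.0081 − 1.8583 ≈ 0.1498.

Δc ≈ 0.1498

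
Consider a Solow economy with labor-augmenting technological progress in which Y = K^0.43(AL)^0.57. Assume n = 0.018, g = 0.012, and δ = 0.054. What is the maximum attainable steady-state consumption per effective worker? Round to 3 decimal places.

Capital per effective worker breaks even when investment replaces (n + g + δ)·k; here n + g + δ = 0.084.
Setting f'(k) = n+g+δ gives 0.43·k^(0.43−1) = 0.084, hence k_gold = (0.43/0.084)^(1/0.57) ≈ 17.5465.
y_gold = 17.5465^0.43 ≈ 3.4277.
c_gold = y_gold − (n+g+δ)·k_gold = 3.4277 − 0.084·17.5465 ≈ 1.9538.

c_gold ≈ 1.954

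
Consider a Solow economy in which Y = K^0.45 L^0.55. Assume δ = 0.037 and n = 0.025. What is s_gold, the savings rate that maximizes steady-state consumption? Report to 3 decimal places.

Break-even investment rate: n + δ = 0.025 + 0.037 = 0.062.
At the golden rule MPK = n+δ, and in any Cobb-Douglas steady state s = (n+δ)·k/y = MPK·k/y = capital's share 0.45.

s_gold = 0.450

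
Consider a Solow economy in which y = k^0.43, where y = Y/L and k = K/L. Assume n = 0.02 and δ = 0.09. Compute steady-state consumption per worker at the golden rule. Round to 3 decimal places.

c_gold ≈ 1.594

The effective depreciation rate is n + δ = 0.02 + 0.09 = 0.11.
Golden rule sets MPK = n+δ: 0.43·k^(0.43−1) = 0.11, so k_gold = (0.43/0.11)^(1/0.57) ≈ 10.9328.
y_gold = 10.9328^0.43 ≈ 2.7968.
c_gold = y_gold − (n+δ)·k_gold = 2.7968 − 0.11·10.9328 ≈ 1.5941.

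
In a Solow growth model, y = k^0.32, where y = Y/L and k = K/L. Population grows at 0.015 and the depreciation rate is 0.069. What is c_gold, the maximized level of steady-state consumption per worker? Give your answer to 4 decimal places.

c_gold ≈ 1.2760

The effective depreciation rate is n + δ = 0.015 + 0.069 = 0.084.
Setting f'(k) = n+δ gives 0.32·k^(0.32−1) = 0.084, hence k_gold = (0.32/0.084)^(1/0.68) ≈ 7.1486.
y_gold = 7.1486^0.32 ≈ 1.8765.
c_gold = y_gold − (n+δ)·k_gold = 1.8765 − 0.084·7.1486 ≈ 1.2760.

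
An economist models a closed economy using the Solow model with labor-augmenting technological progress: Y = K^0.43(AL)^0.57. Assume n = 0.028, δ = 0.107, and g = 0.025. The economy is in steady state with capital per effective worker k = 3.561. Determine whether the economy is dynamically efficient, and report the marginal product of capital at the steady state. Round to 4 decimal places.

dynamically efficient; MPK ≈ 0.2085

n + g + δ = 0.028 + 0.025 + 0.107 = 0.16.
MPK = 0.43·k^(0.43−1) = 0.43·3.561^(-0.57) ≈ 0.2085.
MPK > 0.16, so the economy is dynamically efficient (under-saving).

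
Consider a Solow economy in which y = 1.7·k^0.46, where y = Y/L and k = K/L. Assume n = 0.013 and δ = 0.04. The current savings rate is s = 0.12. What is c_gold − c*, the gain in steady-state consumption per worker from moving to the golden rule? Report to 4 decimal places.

Break-even investment rate: n + δ = 0.013 + 0.04 = 0.053.
Current steady state (s = 0.12): k* = (0.12·1.7/0.053)^(1/0.54) ≈ 12.1336, y* = 1.7·12.1336^0.46 ≈ 5.3590, c* = (1−0.12)·5.3590 ≈ 4.7159.
Maximizing c = f(k) − (n+δ)·k gives f'(k) = n+δ, i.e. 0.46·1.7·k^(0.46−1) = 0.053, so k_gold = (0.46·1.7/0.053)^(1/0.54) ≈ 146.1123.
y_gold = 1.7·146.1123^0.46 ≈ 16.8347, c_gold = y_gold − 0.053·k_gold ≈ 9.0907.
Gain: Δc = 9.0907 − 4.7159 ≈ 4.3748.

Δc ≈ 4.3748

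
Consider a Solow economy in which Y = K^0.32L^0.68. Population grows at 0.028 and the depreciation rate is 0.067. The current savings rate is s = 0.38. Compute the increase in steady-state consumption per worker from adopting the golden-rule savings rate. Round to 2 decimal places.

The effective depreciation rate is n + δ = 0.028 + 0.067 = 0.095.
Current steady state (s = 0.38): k* = (0.38/0.095)^(1/0.68) ≈ 7.6804, y* = 7.6804^0.32 ≈ 1.9201, c* = (1−0.38)·1.9201 ≈ 1.1905.
Golden rule sets MPK = n+δ: 0.32·k^(0.32−1) = 0.095, so k_gold = (0.32/0.095)^(1/0.68) ≈ 5.9652.
y_gold = 5.9652^0.32 ≈ 1.7709, c_gold = y_gold − 0.095·k_gold ≈ 1.2042.
Gain: Δc = 1.2042 − 1.1905 ≈ 0.0138.

Δc ≈ 0.01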